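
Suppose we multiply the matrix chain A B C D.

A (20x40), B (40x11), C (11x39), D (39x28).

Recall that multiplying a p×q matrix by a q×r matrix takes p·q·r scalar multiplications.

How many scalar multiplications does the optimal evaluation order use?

26972

Adjacent pairs: AB = 20·40·11 = 8800; BC = 40·11·39 = 17160; CD = 11·39·28 = 12012.
Length 3: A..C: k=1: 0+17160+20·40·39=48360; k=2: 8800+0+20·11·39=17380 → min 17380 | B..D: k=2: 0+12012+40·11·28=24332; k=3: 17160+0+40·39·28=60840 → min 24332.
Length 4: A..D: k=1: 0+24332+20·40·28=46732; k=2: 8800+12012+20·11·28=26972; k=3: 17380+0+20·39·28=39220 → min 26972.
Optimal order: ((A B) (C D)) with cost 26972.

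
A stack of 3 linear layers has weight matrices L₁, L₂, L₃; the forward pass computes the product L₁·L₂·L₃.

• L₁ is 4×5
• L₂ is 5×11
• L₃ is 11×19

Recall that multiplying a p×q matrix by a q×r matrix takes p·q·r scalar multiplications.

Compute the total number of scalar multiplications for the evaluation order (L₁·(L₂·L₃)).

1425

(L₂·L₃): 5×11 by 11×19 → 5×19, cost 5·11·19 = 1045
(L₁·(L₂·L₃)): 4×5 by 5×19 → 4×19, cost 4·5·19 = 380; cumulative 1425
Total: 1425 scalar multiplications.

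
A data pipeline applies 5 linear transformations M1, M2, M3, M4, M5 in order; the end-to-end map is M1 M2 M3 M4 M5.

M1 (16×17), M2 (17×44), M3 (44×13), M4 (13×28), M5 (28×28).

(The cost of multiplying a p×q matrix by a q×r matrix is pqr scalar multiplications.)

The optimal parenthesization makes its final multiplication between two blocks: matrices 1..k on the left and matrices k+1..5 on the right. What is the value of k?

Adjacent pairs: M1M2 = 16·17·44 = 11968; M2M3 = 17·44·13 = 9724; M3M4 = 44·13·28 = 16016; M4M5 = 13·28·28 = 10192.
Length 3: M1..M3: k=1: 0+9724+16·17·13=13260; k=2: 11968+0+16·44·13=21120 → min 13260 | M2..M4: k=2: 0+16016+17·44·28=36960; k=3: 9724+0+17·13·28=15912 → min 15912 | M3..M5: k=3: 0+10192+44·13·28=26208; k=4: 16016+0+44·28·28=50512 → min 26208.
Length 4: M1..M4: k=1: 0+15912+16·17·28=23528; k=2: 11968+16016+16·44·28=47696; k=3: 13260+0+16·13·28=19084 → min 19084 | M2..M5: k=2: 0+26208+17·44·28=47152; k=3: 9724+10192+17·13·28=26104; k=4: 15912+0+17·28·28=29240 → min 26104.
Top-level splits: k=1: (M1..M1)·(M2..M5) → 0+26104+16·17·28 = 33720; k=2: (M1..M2)·(M3..M5) → 11968+26208+16·44·28 = 57888; k=3: (M1..M3)·(M4..M5) → 13260+10192+16·13·28 = 29276; k=4: (M1..M4)·(M5..M5) → 19084+0+16·28·28 = 31628.
Best split is after M3, i.e. k = 3.

3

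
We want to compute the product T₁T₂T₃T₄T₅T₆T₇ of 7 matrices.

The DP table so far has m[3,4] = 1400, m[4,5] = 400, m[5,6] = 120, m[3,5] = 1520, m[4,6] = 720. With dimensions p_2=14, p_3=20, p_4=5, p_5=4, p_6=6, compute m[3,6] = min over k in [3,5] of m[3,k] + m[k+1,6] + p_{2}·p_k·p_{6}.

m[3,6] = min over k∈[3,5] of m[3,k]+m[k+1,6]+p_{2}·p_k·p_{6}.
k=3: 0 + 720 + 14·20·6 = 2400; k=4: 1400 + 120 + 14·5·6 = 1940; k=5: 1520 + 0 + 14·4·6 = 1856.
Minimum: 1856 at k=5.

1856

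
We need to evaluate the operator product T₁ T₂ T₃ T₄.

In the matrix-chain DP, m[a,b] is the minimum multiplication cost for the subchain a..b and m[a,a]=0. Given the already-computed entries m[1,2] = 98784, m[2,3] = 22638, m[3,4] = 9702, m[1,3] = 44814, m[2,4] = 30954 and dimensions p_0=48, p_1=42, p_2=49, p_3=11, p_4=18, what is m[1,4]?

m[1,4] = min over k∈[1,3] of m[1,k]+m[k+1,4]+p_{0}·p_k·p_{4}.
k=1: 0 + 30954 + 48·42·18 = 67242; k=2: 98784 + 9702 + 48·49·18 = 150822; k=3: 44814 + 0 + 48·11·18 = 54318.
Minimum: 54318 at k=3.

54318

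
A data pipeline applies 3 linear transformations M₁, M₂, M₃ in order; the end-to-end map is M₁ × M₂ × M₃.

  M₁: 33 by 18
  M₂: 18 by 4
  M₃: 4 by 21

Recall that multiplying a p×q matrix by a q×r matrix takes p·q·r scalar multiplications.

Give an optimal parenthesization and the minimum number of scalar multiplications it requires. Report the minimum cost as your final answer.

(M₁ × (M₂ × M₃)): cost 13986.
((M₁ × M₂) × M₃): cost 5148.
Optimal: ((M₁ × M₂) × M₃) with cost 5148.

5148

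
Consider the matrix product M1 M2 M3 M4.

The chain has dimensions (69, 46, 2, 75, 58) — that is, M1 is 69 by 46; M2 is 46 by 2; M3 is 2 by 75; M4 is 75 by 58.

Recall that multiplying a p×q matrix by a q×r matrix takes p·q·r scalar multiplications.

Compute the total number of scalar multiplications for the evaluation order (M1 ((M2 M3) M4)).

(M2 M3): 46×2 by 2×75 → 46×75, cost 46·2·75 = 6900
((M2 M3) M4): 46×75 by 75×58 → 46×58, cost 46·75·58 = 200100; cumulative 207000
(M1 ((M2 M3) M4)): 69×46 by 46×58 → 69×58, cost 69·46·58 = 184092; cumulative 391092
Total: 391092 scalar multiplications.

391092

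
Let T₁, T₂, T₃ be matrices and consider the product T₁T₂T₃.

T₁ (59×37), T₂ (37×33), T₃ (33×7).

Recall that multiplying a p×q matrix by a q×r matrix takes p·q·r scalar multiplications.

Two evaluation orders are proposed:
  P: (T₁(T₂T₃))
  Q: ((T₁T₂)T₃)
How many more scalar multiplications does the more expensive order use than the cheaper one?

61840

Order P = (T₁(T₂T₃)): (T₂T₃): 37×33 by 33×7 → 37×7, cost 37·33·7 = 8547; (T₁(T₂T₃)): 59×37 by 37×7 → 59×7, cost 59·37·7 = 15281; cumulative 23828. Total 23828.
Order Q = ((T₁T₂)T₃): (T₁T₂): 59×37 by 37×33 → 59×33, cost 59·37·33 = 72039; ((T₁T₂)T₃): 59×33 by 33×7 → 59×7, cost 59·33·7 = 13629; cumulative 85668. Total 85668.
Difference: |23828 − 85668| = 61840.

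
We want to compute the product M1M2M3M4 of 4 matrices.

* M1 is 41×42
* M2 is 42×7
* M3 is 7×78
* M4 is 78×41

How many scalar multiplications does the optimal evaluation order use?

Adjacent pairs: M1M2 = 41·42·7 = 12054; M2M3 = 42·7·78 = 22932; M3M4 = 7·78·41 = 22386.
Length 3: M1..M3: k=1: 0+22932+41·42·78=157248; k=2: 12054+0+41·7·78=34440 → min 34440 | M2..M4: k=2: 0+22386+42·7·41=34440; k=3: 22932+0+42·78·41=157248 → min 34440.
Length 4: M1..M4: k=1: 0+34440+41·42·41=105042; k=2: 12054+22386+41·7·41=46207; k=3: 34440+0+41·78·41=165558 → min 46207.
Optimal order: ((M1M2)(M3M4)) with cost 46207.

46207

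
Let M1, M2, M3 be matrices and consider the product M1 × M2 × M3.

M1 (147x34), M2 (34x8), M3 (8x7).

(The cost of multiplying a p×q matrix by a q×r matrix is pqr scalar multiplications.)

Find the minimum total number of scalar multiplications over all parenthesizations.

Order (M1 × (M2 × M3)): (M2 × M3): 34×8 by 8×7 → 34×7, cost 34·8·7 = 1904; (M1 × (M2 × M3)): 147×34 by 34×7 → 147×7, cost 147·34·7 = 34986; cumulative 36890. Total 36890.
Order ((M1 × M2) × M3): (M1 × M2): 147×34 by 34×8 → 147×8, cost 147·34·8 = 39984; ((M1 × M2) × M3): 147×8 by 8×7 → 147×7, cost 147·8·7 = 8232; cumulative 48216. Total 48216.
Minimum: 36890.

36890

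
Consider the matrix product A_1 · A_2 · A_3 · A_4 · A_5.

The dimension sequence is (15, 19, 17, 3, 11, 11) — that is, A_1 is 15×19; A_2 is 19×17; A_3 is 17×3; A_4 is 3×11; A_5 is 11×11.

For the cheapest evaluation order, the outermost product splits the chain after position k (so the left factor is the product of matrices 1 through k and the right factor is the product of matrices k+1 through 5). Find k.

Adjacent pairs: A_1A_2 = 15·19·17 = 4845; A_2A_3 = 19·17·3 = 969; A_3A_4 = 17·3·11 = 561; A_4A_5 = 3·11·11 = 363.
Length 3: A_1..A_3: k=1: 0+969+15·19·3=1824; k=2: 4845+0+15·17·3=5610 → min 1824 | A_2..A_4: k=2: 0+561+19·17·11=4114; k=3: 969+0+19·3·11=1596 → min 1596 | A_3..A_5: k=3: 0+363+17·3·11=924; k=4: 561+0+17·11·11=2618 → min 924.
Length 4: A_1..A_4: k=1: 0+1596+15·19·11=4731; k=2: 4845+561+15·17·11=8211; k=3: 1824+0+15·3·11=2319 → min 2319 | A_2..A_5: k=2: 0+924+19·17·11=4477; k=3: 969+363+19·3·11=1959; k=4: 1596+0+19·11·11=3895 → min 1959.
Top-level splits: k=1: (A_1..A_1)·(A_2..A_5) → 0+1959+15·19·11 = 5094; k=2: (A_1..A_2)·(A_3..A_5) → 4845+924+15·17·11 = 8574; k=3: (A_1..A_3)·(A_4..A_5) → 1824+363+15·3·11 = 2682; k=4: (A_1..A_4)·(A_5..A_5) → 2319+0+15·11·11 = 4134.
Best split is after A_3, i.e. k = 3.

3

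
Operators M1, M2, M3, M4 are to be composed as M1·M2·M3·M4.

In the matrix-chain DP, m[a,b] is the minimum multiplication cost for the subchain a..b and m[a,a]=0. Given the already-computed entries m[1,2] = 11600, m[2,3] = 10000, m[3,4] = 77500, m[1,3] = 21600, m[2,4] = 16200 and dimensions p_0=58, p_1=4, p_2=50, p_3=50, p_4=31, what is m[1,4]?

m[1,4] = min over k∈[1,3] of m[1,k]+m[k+1,4]+p_{0}·p_k·p_{4}.
k=1: 0 + 16200 + 58·4·31 = 23392; k=2: 11600 + 77500 + 58·50·31 = 179000; k=3: 21600 + 0 + 58·50·31 = 111500.
Minimum: 23392 at k=1.

23392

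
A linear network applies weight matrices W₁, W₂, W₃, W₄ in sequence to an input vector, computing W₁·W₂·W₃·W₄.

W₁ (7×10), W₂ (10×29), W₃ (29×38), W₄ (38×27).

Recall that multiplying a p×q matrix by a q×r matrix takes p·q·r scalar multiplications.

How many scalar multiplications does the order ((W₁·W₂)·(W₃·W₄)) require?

(W₁·W₂): 7×10 by 10×29 → 7×29, cost 7·10·29 = 2030
(W₃·W₄): 29×38 by 38×27 → 29×27, cost 29·38·27 = 29754
((W₁·W₂)·(W₃·W₄)): 7×29 by 29×27 → 7×27, cost 7·29·27 = 5481; cumulative 37265
Total: 37265 scalar multiplications.

37265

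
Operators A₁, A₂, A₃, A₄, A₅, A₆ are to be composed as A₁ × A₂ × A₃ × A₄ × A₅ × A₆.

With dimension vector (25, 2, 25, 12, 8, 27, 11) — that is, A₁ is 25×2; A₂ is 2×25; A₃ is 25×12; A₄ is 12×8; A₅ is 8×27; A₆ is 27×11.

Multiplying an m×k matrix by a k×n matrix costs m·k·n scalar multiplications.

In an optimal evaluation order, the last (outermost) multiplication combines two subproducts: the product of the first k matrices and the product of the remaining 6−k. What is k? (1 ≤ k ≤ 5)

Adjacent pairs: A₁A₂ = 25·2·25 = 1250; A₂A₃ = 2·25·12 = 600; A₃A₄ = 25·12·8 = 2400; A₄A₅ = 12·8·27 = 2592; A₅A₆ = 8·27·11 = 2376.
Length 3: A₁..A₃: k=1: 0+600+25·2·12=1200; k=2: 1250+0+25·25·12=8750 → min 1200 | A₂..A₄: k=2: 0+2400+2·25·8=2800; k=3: 600+0+2·12·8=792 → min 792 | A₃..A₅: k=3: 0+2592+25·12·27=10692; k=4: 2400+0+25·8·27=7800 → min 7800 | A₄..A₆: k=4: 0+2376+12·8·11=3432; k=5: 2592+0+12·27·11=6156 → min 3432.
Length 4: A₁..A₄: k=1: 0+792+25·2·8=1192; k=2: 1250+2400+25·25·8=8650; k=3: 1200+0+25·12·8=3600 → min 1192 | A₂..A₅: k=2: 0+7800+2·25·27=9150; k=3: 600+2592+2·12·27=3840; k=4: 792+0+2·8·27=1224 → min 1224 | A₃..A₆: k=3: 0+3432+25·12·11=6732; k=4: 2400+2376+25·8·11=6976; k=5: 7800+0+25·27·11=15225 → min 6732.
Length 5: A₁..A₅: k=1: 0+1224+25·2·27=2574; k=2: 1250+7800+25·25·27=25925; k=3: 1200+2592+25·12·27=11892; k=4: 1192+0+25·8·27=6592 → min 2574 | A₂..A₆: k=2: 0+6732+2·25·11=7282; k=3: 600+3432+2·12·11=4296; k=4: 792+2376+2·8·11=3344; k=5: 1224+0+2·27·11=1818 → min 1818.
Top-level splits: k=1: (A₁..A₁)·(A₂..A₆) → 0+1818+25·2·11 = 2368; k=2: (A₁..A₂)·(A₃..A₆) → 1250+6732+25·25·11 = 14857; k=3: (A₁..A₃)·(A₄..A₆) → 1200+3432+25·12·11 = 7932; k=4: (A₁..A₄)·(A₅..A₆) → 1192+2376+25·8·11 = 5768; k=5: (A₁..A₅)·(A₆..A₆) → 2574+0+25·27·11 = 9999.
Best split is after A₁, i.e. k = 1.

1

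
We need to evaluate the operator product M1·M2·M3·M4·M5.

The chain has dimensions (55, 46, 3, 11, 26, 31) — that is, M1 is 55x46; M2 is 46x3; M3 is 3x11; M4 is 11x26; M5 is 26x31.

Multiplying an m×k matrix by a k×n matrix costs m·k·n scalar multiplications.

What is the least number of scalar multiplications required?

15981

Adjacent pairs: M1M2 = 55·46·3 = 7590; M2M3 = 46·3·11 = 1518; M3M4 = 3·11·26 = 858; M4M5 = 11·26·31 = 8866.
Length 3: M1..M3: k=1: 0+1518+55·46·11=29348; k=2: 7590+0+55·3·11=9405 → min 9405 | M2..M4: k=2: 0+858+46·3·26=4446; k=3: 1518+0+46·11·26=14674 → min 4446 | M3..M5: k=3: 0+8866+3·11·31=9889; k=4: 858+0+3·26·31=3276 → min 3276.
Length 4: M1..M4: k=1: 0+4446+55·46·26=70226; k=2: 7590+858+55·3·26=12738; k=3: 9405+0+55·11·26=25135 → min 12738 | M2..M5: k=2: 0+3276+46·3·31=7554; k=3: 1518+8866+46·11·31=26070; k=4: 4446+0+46·26·31=41522 → min 7554.
Length 5: M1..M5: k=1: 0+7554+55·46·31=85984; k=2: 7590+3276+55·3·31=15981; k=3: 9405+8866+55·11·31=37026; k=4: 12738+0+55·26·31=57068 → min 15981.
Optimal order: ((M1·M2)·((M3·M4)·M5)) with cost 15981.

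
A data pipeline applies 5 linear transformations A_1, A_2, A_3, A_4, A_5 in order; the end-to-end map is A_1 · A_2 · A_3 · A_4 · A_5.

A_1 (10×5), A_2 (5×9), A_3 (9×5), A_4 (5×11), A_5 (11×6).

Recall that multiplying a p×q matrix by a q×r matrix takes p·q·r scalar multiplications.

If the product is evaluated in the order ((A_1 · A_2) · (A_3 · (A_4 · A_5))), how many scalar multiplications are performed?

(A_1 · A_2): 10×5 by 5×9 → 10×9, cost 10·5·9 = 450
(A_4 · A_5): 5×11 by 11×6 → 5×6, cost 5·11·6 = 330
(A_3 · (A_4 · A_5)): 9×5 by 5×6 → 9×6, cost 9·5·6 = 270; cumulative 600
((A_1 · A_2) · (A_3 · (A_4 · A_5))): 10×9 by 9×6 → 10×6, cost 10·9·6 = 540; cumulative 1590
Total: 1590 scalar multiplications.

1590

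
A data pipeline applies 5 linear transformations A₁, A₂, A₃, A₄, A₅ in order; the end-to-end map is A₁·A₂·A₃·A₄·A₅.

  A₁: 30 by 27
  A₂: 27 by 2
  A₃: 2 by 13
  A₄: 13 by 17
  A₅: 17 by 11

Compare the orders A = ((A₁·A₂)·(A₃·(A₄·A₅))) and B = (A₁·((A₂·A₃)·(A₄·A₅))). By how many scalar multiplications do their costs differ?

10907

Order A = ((A₁·A₂)·(A₃·(A₄·A₅))): (A₁·A₂): 30×27 by 27×2 → 30×2, cost 30·27·2 = 1620; (A₄·A₅): 13×17 by 17×11 → 13×11, cost 13·17·11 = 2431; (A₃·(A₄·A₅)): 2×13 by 13×11 → 2×11, cost 2·13·11 = 286; cumulative 2717; ((A₁·A₂)·(A₃·(A₄·A₅))): 30×2 by 2×11 → 30×11, cost 30·2·11 = 660; cumulative 4997. Total 4997.
Order B = (A₁·((A₂·A₃)·(A₄·A₅))): (A₂·A₃): 27×2 by 2×13 → 27×13, cost 27·2·13 = 702; (A₄·A₅): 13×17 by 17×11 → 13×11, cost 13·17·11 = 2431; ((A₂·A₃)·(A₄·A₅)): 27×13 by 13×11 → 27×11, cost 27·13·11 = 3861; cumulative 6994; (A₁·((A₂·A₃)·(A₄·A₅))): 30×27 by 27×11 → 30×11, cost 30·27·11 = 8910; cumulative 15904. Total 15904.
Difference: |4997 − 15904| = 10907.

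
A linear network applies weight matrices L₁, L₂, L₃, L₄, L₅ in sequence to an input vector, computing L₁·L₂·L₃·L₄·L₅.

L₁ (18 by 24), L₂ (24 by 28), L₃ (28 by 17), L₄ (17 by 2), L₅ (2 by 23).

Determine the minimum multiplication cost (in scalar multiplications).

3988

Adjacent pairs: L₁L₂ = 18·24·28 = 12096; L₂L₃ = 24·28·17 = 11424; L₃L₄ = 28·17·2 = 952; L₄L₅ = 17·2·23 = 782.
Length 3: L₁..L₃: k=1: 0+11424+18·24·17=18768; k=2: 12096+0+18·28·17=20664 → min 18768 | L₂..L₄: k=2: 0+952+24·28·2=2296; k=3: 11424+0+24·17·2=12240 → min 2296 | L₃..L₅: k=3: 0+782+28·17·23=11730; k=4: 952+0+28·2·23=2240 → min 2240.
Length 4: L₁..L₄: k=1: 0+2296+18·24·2=3160; k=2: 12096+952+18·28·2=14056; k=3: 18768+0+18·17·2=19380 → min 3160 | L₂..L₅: k=2: 0+2240+24·28·23=17696; k=3: 11424+782+24·17·23=21590; k=4: 2296+0+24·2·23=3400 → min 3400.
Length 5: L₁..L₅: k=1: 0+3400+18·24·23=13336; k=2: 12096+2240+18·28·23=25928; k=3: 18768+782+18·17·23=26588; k=4: 3160+0+18·2·23=3988 → min 3988.
Optimal order: ((L₁·(L₂·(L₃·L₄)))·L₅) with cost 3988.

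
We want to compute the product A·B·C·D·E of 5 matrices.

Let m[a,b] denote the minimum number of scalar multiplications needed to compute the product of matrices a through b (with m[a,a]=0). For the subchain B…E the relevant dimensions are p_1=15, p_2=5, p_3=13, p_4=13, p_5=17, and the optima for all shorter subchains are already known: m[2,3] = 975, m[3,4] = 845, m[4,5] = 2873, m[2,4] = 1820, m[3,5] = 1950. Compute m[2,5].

m[2,5] = min over k∈[2,4] of m[2,k]+m[k+1,5]+p_{1}·p_k·p_{5}.
k=2: 0 + 1950 + 15·5·17 = 3225; k=3: 975 + 2873 + 15·13·17 = 7163; k=4: 1820 + 0 + 15·13·17 = 5135.
Minimum: 3225 at k=2.

3225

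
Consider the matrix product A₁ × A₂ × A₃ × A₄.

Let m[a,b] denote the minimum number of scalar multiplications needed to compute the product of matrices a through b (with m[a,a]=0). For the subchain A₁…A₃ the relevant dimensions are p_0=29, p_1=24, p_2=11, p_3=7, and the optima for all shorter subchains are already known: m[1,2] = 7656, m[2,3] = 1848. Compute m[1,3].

6720

m[1,3] = min over k∈[1,2] of m[1,k]+m[k+1,3]+p_{0}·p_k·p_{3}.
k=1: 0 + 1848 + 29·24·7 = 6720; k=2: 7656 + 0 + 29·11·7 = 9889.
Minimum: 6720 at k=1.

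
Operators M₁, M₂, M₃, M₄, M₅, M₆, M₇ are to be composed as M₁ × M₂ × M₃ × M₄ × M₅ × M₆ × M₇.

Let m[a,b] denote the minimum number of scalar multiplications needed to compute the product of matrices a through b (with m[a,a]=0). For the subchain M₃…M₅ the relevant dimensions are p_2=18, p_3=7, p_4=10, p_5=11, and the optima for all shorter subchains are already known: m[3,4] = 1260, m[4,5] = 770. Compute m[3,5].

2156

m[3,5] = min over k∈[3,4] of m[3,k]+m[k+1,5]+p_{2}·p_k·p_{5}.
k=3: 0 + 770 + 18·7·11 = 2156; k=4: 1260 + 0 + 18·10·11 = 3240.
Minimum: 2156 at k=3.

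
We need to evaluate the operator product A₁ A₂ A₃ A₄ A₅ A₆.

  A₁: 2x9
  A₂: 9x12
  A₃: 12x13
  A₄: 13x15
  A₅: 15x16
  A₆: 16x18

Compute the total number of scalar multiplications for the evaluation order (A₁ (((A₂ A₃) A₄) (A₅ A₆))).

10233

(A₂ A₃): 9×12 by 12×13 → 9×13, cost 9·12·13 = 1404
((A₂ A₃) A₄): 9×13 by 13×15 → 9×15, cost 9·13·15 = 1755; cumulative 3159
(A₅ A₆): 15×16 by 16×18 → 15×18, cost 15·16·18 = 4320
(((A₂ A₃) A₄) (A₅ A₆)): 9×15 by 15×18 → 9×18, cost 9·15·18 = 2430; cumulative 9909
(A₁ (((A₂ A₃) A₄) (A₅ A₆))): 2×9 by 9×18 → 2×18, cost 2·9·18 = 324; cumulative 10233
Total: 10233 scalar multiplications.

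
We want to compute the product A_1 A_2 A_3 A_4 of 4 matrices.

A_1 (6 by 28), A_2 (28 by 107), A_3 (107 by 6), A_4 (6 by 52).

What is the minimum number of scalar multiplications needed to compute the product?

20856

Adjacent pairs: A_1A_2 = 6·28·107 = 17976; A_2A_3 = 28·107·6 = 17976; A_3A_4 = 107·6·52 = 33384.
Length 3: A_1..A_3: k=1: 0+17976+6·28·6=18984; k=2: 17976+0+6·107·6=21828 → min 18984 | A_2..A_4: k=2: 0+33384+28·107·52=189176; k=3: 17976+0+28·6·52=26712 → min 26712.
Length 4: A_1..A_4: k=1: 0+26712+6·28·52=35448; k=2: 17976+33384+6·107·52=84744; k=3: 18984+0+6·6·52=20856 → min 20856.
Optimal order: ((A_1 (A_2 A_3)) A_4) with cost 20856.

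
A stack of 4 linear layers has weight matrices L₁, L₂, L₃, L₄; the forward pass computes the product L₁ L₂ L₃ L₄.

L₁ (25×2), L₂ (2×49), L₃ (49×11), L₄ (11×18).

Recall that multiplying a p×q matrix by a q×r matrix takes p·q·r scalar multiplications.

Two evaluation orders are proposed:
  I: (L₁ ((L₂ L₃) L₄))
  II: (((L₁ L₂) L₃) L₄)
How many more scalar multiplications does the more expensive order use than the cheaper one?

18501

Order I = (L₁ ((L₂ L₃) L₄)): (L₂ L₃): 2×49 by 49×11 → 2×11, cost 2·49·11 = 1078; ((L₂ L₃) L₄): 2×11 by 11×18 → 2×18, cost 2·11·18 = 396; cumulative 1474; (L₁ ((L₂ L₃) L₄)): 25×2 by 2×18 → 25×18, cost 25·2·18 = 900; cumulative 2374. Total 2374.
Order II = (((L₁ L₂) L₃) L₄): (L₁ L₂): 25×2 by 2×49 → 25×49, cost 25·2·49 = 2450; ((L₁ L₂) L₃): 25×49 by 49×11 → 25×11, cost 25·49·11 = 13475; cumulative 15925; (((L₁ L₂) L₃) L₄): 25×11 by 11×18 → 25×18, cost 25·11·18 = 4950; cumulative 20875. Total 20875.
Difference: |2374 − 20875| = 18501.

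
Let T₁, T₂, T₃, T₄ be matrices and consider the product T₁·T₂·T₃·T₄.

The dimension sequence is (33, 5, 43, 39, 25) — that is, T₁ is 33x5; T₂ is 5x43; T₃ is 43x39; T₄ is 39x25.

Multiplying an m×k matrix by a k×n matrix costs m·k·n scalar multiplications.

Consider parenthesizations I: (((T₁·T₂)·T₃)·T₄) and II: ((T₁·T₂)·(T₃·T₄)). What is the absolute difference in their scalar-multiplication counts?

Order I = (((T₁·T₂)·T₃)·T₄): (T₁·T₂): 33×5 by 5×43 → 33×43, cost 33·5·43 = 7095; ((T₁·T₂)·T₃): 33×43 by 43×39 → 33×39, cost 33·43·39 = 55341; cumulative 62436; (((T₁·T₂)·T₃)·T₄): 33×39 by 39×25 → 33×25, cost 33·39·25 = 32175; cumulative 94611. Total 94611.
Order II = ((T₁·T₂)·(T₃·T₄)): (T₁·T₂): 33×5 by 5×43 → 33×43, cost 33·5·43 = 7095; (T₃·T₄): 43×39 by 39×25 → 43×25, cost 43·39·25 = 41925; ((T₁·T₂)·(T₃·T₄)): 33×43 by 43×25 → 33×25, cost 33·43·25 = 35475; cumulative 84495. Total 84495.
Difference: |94611 − 84495| = 10116.

10116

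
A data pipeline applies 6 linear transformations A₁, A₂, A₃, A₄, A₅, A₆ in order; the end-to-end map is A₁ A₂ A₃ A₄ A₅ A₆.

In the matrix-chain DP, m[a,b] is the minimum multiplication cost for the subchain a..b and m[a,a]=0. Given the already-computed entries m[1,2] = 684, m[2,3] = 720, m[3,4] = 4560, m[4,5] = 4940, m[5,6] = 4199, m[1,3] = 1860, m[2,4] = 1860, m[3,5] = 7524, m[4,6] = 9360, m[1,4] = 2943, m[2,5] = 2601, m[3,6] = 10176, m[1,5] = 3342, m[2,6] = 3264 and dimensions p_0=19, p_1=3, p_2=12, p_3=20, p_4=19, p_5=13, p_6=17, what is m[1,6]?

m[1,6] = min over k∈[1,5] of m[1,k]+m[k+1,6]+p_{0}·p_k·p_{6}.
k=1: 0 + 3264 + 19·3·17 = 4233; k=2: 684 + 10176 + 19·12·17 = 14736; k=3: 1860 + 9360 + 19·20·17 = 17680; k=4: 2943 + 4199 + 19·19·17 = 13279; k=5: 3342 + 0 + 19·13·17 = 7541.
Minimum: 4233 at k=1.

4233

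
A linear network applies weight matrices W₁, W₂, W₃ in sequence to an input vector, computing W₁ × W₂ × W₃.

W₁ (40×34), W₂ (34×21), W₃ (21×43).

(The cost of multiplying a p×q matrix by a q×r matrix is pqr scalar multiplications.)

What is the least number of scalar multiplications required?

64680

Order (W₁ × (W₂ × W₃)): (W₂ × W₃): 34×21 by 21×43 → 34×43, cost 34·21·43 = 30702; (W₁ × (W₂ × W₃)): 40×34 by 34×43 → 40×43, cost 40·34·43 = 58480; cumulative 89182. Total 89182.
Order ((W₁ × W₂) × W₃): (W₁ × W₂): 40×34 by 34×21 → 40×21, cost 40·34·21 = 28560; ((W₁ × W₂) × W₃): 40×21 by 21×43 → 40×43, cost 40·21·43 = 36120; cumulative 64680. Total 64680.
Minimum: 64680.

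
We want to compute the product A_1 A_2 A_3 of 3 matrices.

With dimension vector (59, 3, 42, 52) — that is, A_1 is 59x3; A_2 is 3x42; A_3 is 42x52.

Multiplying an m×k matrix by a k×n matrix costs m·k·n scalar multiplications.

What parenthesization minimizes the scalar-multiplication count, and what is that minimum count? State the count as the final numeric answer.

(A_1 (A_2 A_3)): cost 15756.
((A_1 A_2) A_3): cost 136290.
Optimal: (A_1 (A_2 A_3)) with cost 15756.

15756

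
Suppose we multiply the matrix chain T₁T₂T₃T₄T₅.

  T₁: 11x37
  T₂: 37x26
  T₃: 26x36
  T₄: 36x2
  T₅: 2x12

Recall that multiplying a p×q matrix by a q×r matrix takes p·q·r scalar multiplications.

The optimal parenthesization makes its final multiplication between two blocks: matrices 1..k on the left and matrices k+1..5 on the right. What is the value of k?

4

Adjacent pairs: T₁T₂ = 11·37·26 = 10582; T₂T₃ = 37·26·36 = 34632; T₃T₄ = 26·36·2 = 1872; T₄T₅ = 36·2·12 = 864.
Length 3: T₁..T₃: k=1: 0+34632+11·37·36=49284; k=2: 10582+0+11·26·36=20878 → min 20878 | T₂..T₄: k=2: 0+1872+37·26·2=3796; k=3: 34632+0+37·36·2=37296 → min 3796 | T₃..T₅: k=3: 0+864+26·36·12=12096; k=4: 1872+0+26·2·12=2496 → min 2496.
Length 4: T₁..T₄: k=1: 0+3796+11·37·2=4610; k=2: 10582+1872+11·26·2=13026; k=3: 20878+0+11·36·2=21670 → min 4610 | T₂..T₅: k=2: 0+2496+37·26·12=14040; k=3: 34632+864+37·36·12=51480; k=4: 3796+0+37·2·12=4684 → min 4684.
Top-level splits: k=1: (T₁..T₁)·(T₂..T₅) → 0+4684+11·37·12 = 9568; k=2: (T₁..T₂)·(T₃..T₅) → 10582+2496+11·26·12 = 16510; k=3: (T₁..T₃)·(T₄..T₅) → 20878+864+11·36·12 = 26494; k=4: (T₁..T₄)·(T₅..T₅) → 4610+0+11·2·12 = 4874.
Best split is after T₄, i.e. k = 4.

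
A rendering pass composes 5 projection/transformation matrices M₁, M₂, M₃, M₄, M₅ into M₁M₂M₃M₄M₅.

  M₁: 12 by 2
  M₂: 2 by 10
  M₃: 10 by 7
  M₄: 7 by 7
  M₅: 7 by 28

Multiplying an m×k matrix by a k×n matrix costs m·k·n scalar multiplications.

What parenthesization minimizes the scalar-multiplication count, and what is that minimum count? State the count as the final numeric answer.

Adjacent pairs: M₁M₂ = 12·2·10 = 240; M₂M₃ = 2·10·7 = 140; M₃M₄ = 10·7·7 = 490; M₄M₅ = 7·7·28 = 1372.
Length 3: M₁..M₃: k=1: 0+140+12·2·7=308; k=2: 240+0+12·10·7=1080 → min 308 | M₂..M₄: k=2: 0+490+2·10·7=630; k=3: 140+0+2·7·7=238 → min 238 | M₃..M₅: k=3: 0+1372+10·7·28=3332; k=4: 490+0+10·7·28=2450 → min 2450.
Length 4: M₁..M₄: k=1: 0+238+12·2·7=406; k=2: 240+490+12·10·7=1570; k=3: 308+0+12·7·7=896 → min 406 | M₂..M₅: k=2: 0+2450+2·10·28=3010; k=3: 140+1372+2·7·28=1904; k=4: 238+0+2·7·28=630 → min 630.
Length 5: M₁..M₅: k=1: 0+630+12·2·28=1302; k=2: 240+2450+12·10·28=6050; k=3: 308+1372+12·7·28=4032; k=4: 406+0+12·7·28=2758 → min 1302.
Optimal parenthesization: (M₁(((M₂M₃)M₄)M₅)) with cost 1302.

1302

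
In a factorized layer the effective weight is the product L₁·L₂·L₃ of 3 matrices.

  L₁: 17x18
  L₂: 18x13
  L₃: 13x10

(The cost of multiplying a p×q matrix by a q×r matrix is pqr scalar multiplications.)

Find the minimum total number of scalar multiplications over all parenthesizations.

5400

Order (L₁·(L₂·L₃)): (L₂·L₃): 18×13 by 13×10 → 18×10, cost 18·13·10 = 2340; (L₁·(L₂·L₃)): 17×18 by 18×10 → 17×10, cost 17·18·10 = 3060; cumulative 5400. Total 5400.
Order ((L₁·L₂)·L₃): (L₁·L₂): 17×18 by 18×13 → 17×13, cost 17·18·13 = 3978; ((L₁·L₂)·L₃): 17×13 by 13×10 → 17×10, cost 17·13·10 = 2210; cumulative 6188. Total 6188.
Minimum: 5400.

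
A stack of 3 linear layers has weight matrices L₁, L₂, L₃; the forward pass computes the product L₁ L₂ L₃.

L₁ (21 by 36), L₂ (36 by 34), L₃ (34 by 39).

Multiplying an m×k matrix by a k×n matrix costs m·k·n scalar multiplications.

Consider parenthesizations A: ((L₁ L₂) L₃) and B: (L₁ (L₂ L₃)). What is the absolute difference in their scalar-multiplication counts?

Order A = ((L₁ L₂) L₃): (L₁ L₂): 21×36 by 36×34 → 21×34, cost 21·36·34 = 25704; ((L₁ L₂) L₃): 21×34 by 34×39 → 21×39, cost 21·34·39 = 27846; cumulative 53550. Total 53550.
Order B = (L₁ (L₂ L₃)): (L₂ L₃): 36×34 by 34×39 → 36×39, cost 36·34·39 = 47736; (L₁ (L₂ L₃)): 21×36 by 36×39 → 21×39, cost 21·36·39 = 29484; cumulative 77220. Total 77220.
Difference: |53550 − 77220| = 23670.

23670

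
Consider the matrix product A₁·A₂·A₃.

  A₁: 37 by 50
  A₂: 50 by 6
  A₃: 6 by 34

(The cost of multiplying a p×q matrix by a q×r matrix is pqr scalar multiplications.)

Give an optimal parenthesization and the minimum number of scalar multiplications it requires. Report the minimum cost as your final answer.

(A₁·(A₂·A₃)): cost 73100.
((A₁·A₂)·A₃): cost 18648.
Optimal: ((A₁·A₂)·A₃) with cost 18648.

18648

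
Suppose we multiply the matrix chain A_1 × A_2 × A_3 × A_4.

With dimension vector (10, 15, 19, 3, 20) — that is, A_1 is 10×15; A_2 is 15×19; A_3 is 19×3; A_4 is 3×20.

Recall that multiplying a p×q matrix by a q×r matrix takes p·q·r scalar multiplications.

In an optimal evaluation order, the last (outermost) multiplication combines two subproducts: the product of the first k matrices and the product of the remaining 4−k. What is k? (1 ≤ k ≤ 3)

Adjacent pairs: A_1A_2 = 10·15·19 = 2850; A_2A_3 = 15·19·3 = 855; A_3A_4 = 19·3·20 = 1140.
Length 3: A_1..A_3: k=1: 0+855+10·15·3=1305; k=2: 2850+0+10·19·3=3420 → min 1305 | A_2..A_4: k=2: 0+1140+15·19·20=6840; k=3: 855+0+15·3·20=1755 → min 1755.
Top-level splits: k=1: (A_1..A_1)·(A_2..A_4) → 0+1755+10·15·20 = 4755; k=2: (A_1..A_2)·(A_3..A_4) → 2850+1140+10·19·20 = 7790; k=3: (A_1..A_3)·(A_4..A_4) → 1305+0+10·3·20 = 1905.
Best split is after A_3, i.e. k = 3.

3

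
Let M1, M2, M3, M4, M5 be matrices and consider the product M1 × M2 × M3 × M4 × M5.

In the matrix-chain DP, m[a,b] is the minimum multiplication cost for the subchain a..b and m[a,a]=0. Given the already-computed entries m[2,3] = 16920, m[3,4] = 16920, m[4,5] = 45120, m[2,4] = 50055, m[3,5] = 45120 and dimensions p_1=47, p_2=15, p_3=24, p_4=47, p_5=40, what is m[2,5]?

m[2,5] = min over k∈[2,4] of m[2,k]+m[k+1,5]+p_{1}·p_k·p_{5}.
k=2: 0 + 45120 + 47·15·40 = 73320; k=3: 16920 + 45120 + 47·24·40 = 107160; k=4: 50055 + 0 + 47·47·40 = 138415.
Minimum: 73320 at k=2.

73320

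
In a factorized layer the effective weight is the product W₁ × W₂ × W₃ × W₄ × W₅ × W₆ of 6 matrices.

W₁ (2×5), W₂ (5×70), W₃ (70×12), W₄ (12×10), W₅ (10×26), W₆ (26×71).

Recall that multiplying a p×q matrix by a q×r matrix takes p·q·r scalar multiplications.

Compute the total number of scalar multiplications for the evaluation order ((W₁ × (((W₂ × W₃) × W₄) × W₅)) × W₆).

(W₂ × W₃): 5×70 by 70×12 → 5×12, cost 5·70·12 = 4200
((W₂ × W₃) × W₄): 5×12 by 12×10 → 5×10, cost 5·12·10 = 600; cumulative 4800
(((W₂ × W₃) × W₄) × W₅): 5×10 by 10×26 → 5×26, cost 5·10·26 = 1300; cumulative 6100
(W₁ × (((W₂ × W₃) × W₄) × W₅)): 2×5 by 5×26 → 2×26, cost 2·5·26 = 260; cumulative 6360
((W₁ × (((W₂ × W₃) × W₄) × W₅)) × W₆): 2×26 by 26×71 → 2×71, cost 2·26·71 = 3692; cumulative 10052
Total: 10052 scalar multiplications.

10052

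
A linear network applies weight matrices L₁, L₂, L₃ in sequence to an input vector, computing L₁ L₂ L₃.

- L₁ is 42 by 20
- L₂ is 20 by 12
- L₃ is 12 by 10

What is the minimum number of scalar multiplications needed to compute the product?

10800

Order (L₁ (L₂ L₃)): (L₂ L₃): 20×12 by 12×10 → 20×10, cost 20·12·10 = 2400; (L₁ (L₂ L₃)): 42×20 by 20×10 → 42×10, cost 42·20·10 = 8400; cumulative 10800. Total 10800.
Order ((L₁ L₂) L₃): (L₁ L₂): 42×20 by 20×12 → 42×12, cost 42·20·12 = 10080; ((L₁ L₂) L₃): 42×12 by 12×10 → 42×10, cost 42·12·10 = 5040; cumulative 15120. Total 15120.
Minimum: 10800.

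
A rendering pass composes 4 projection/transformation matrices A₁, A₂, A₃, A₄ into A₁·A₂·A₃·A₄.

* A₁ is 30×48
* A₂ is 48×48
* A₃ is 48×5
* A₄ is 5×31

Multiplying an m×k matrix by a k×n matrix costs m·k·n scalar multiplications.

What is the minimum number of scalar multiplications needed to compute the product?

Adjacent pairs: A₁A₂ = 30·48·48 = 69120; A₂A₃ = 48·48·5 = 11520; A₃A₄ = 48·5·31 = 7440.
Length 3: A₁..A₃: k=1: 0+11520+30·48·5=18720; k=2: 69120+0+30·48·5=76320 → min 18720 | A₂..A₄: k=2: 0+7440+48·48·31=78864; k=3: 11520+0+48·5·31=18960 → min 18960.
Length 4: A₁..A₄: k=1: 0+18960+30·48·31=63600; k=2: 69120+7440+30·48·31=121200; k=3: 18720+0+30·5·31=23370 → min 23370.
Optimal order: ((A₁·(A₂·A₃))·A₄) with cost 23370.

23370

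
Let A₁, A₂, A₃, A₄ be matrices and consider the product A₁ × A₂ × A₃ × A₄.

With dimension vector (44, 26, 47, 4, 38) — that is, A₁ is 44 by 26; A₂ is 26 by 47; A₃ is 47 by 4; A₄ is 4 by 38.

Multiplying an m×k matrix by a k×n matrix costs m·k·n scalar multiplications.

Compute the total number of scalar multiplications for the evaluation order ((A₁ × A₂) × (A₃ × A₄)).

(A₁ × A₂): 44×26 by 26×47 → 44×47, cost 44·26·47 = 53768
(A₃ × A₄): 47×4 by 4×38 → 47×38, cost 47·4·38 = 7144
((A₁ × A₂) × (A₃ × A₄)): 44×47 by 47×38 → 44×38, cost 44·47·38 = 78584; cumulative 139496
Total: 139496 scalar multiplications.

139496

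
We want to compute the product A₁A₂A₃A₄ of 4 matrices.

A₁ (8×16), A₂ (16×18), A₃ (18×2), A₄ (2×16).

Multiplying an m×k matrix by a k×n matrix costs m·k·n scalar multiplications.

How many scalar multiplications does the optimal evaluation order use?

1088

Adjacent pairs: A₁A₂ = 8·16·18 = 2304; A₂A₃ = 16·18·2 = 576; A₃A₄ = 18·2·16 = 576.
Length 3: A₁..A₃: k=1: 0+576+8·16·2=832; k=2: 2304+0+8·18·2=2592 → min 832 | A₂..A₄: k=2: 0+576+16·18·16=5184; k=3: 576+0+16·2·16=1088 → min 1088.
Length 4: A₁..A₄: k=1: 0+1088+8·16·16=3136; k=2: 2304+576+8·18·16=5184; k=3: 832+0+8·2·16=1088 → min 1088.
Optimal order: ((A₁(A₂A₃))A₄) with cost 1088.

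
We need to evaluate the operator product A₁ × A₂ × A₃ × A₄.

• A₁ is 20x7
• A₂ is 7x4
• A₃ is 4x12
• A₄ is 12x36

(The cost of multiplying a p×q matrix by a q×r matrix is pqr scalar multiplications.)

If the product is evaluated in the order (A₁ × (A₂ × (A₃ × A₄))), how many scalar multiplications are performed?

7776

(A₃ × A₄): 4×12 by 12×36 → 4×36, cost 4·12·36 = 1728
(A₂ × (A₃ × A₄)): 7×4 by 4×36 → 7×36, cost 7·4·36 = 1008; cumulative 2736
(A₁ × (A₂ × (A₃ × A₄))): 20×7 by 7×36 → 20×36, cost 20·7·36 = 5040; cumulative 7776
Total: 7776 scalar multiplications.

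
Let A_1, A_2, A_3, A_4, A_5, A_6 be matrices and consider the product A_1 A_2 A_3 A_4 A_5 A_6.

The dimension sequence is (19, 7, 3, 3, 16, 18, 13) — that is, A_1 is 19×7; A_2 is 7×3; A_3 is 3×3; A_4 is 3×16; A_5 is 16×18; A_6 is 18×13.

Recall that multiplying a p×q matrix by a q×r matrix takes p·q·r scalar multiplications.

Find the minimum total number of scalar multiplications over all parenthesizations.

2769

Adjacent pairs: A_1A_2 = 19·7·3 = 399; A_2A_3 = 7·3·3 = 63; A_3A_4 = 3·3·16 = 144; A_4A_5 = 3·16·18 = 864; A_5A_6 = 16·18·13 = 3744.
Length 3: A_1..A_3: k=1: 0+63+19·7·3=462; k=2: 399+0+19·3·3=570 → min 462 | A_2..A_4: k=2: 0+144+7·3·16=480; k=3: 63+0+7·3·16=399 → min 399 | A_3..A_5: k=3: 0+864+3·3·18=1026; k=4: 144+0+3·16·18=1008 → min 1008 | A_4..A_6: k=4: 0+3744+3·16·13=4368; k=5: 864+0+3·18·13=1566 → min 1566.
Length 4: A_1..A_4: k=1: 0+399+19·7·16=2527; k=2: 399+144+19·3·16=1455; k=3: 462+0+19·3·16=1374 → min 1374 | A_2..A_5: k=2: 0+1008+7·3·18=1386; k=3: 63+864+7·3·18=1305; k=4: 399+0+7·16·18=2415 → min 1305 | A_3..A_6: k=3: 0+1566+3·3·13=1683; k=4: 144+3744+3·16·13=4512; k=5: 1008+0+3·18·13=1710 → min 1683.
Length 5: A_1..A_5: k=1: 0+1305+19·7·18=3699; k=2: 399+1008+19·3·18=2433; k=3: 462+864+19·3·18=2352; k=4: 1374+0+19·16·18=6846 → min 2352 | A_2..A_6: k=2: 0+1683+7·3·13=1956; k=3: 63+1566+7·3·13=1902; k=4: 399+3744+7·16·13=5599; k=5: 1305+0+7·18·13=2943 → min 1902.
Length 6: A_1..A_6: k=1: 0+1902+19·7·13=3631; k=2: 399+1683+19·3·13=2823; k=3: 462+1566+19·3·13=2769; k=4: 1374+3744+19·16·13=9070; k=5: 2352+0+19·18·13=6798 → min 2769.
Optimal order: ((A_1 (A_2 A_3)) ((A_4 A_5) A_6)) with cost 2769.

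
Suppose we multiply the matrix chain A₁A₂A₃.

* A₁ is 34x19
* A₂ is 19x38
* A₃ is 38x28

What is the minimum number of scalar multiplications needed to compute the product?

Order (A₁(A₂A₃)): (A₂A₃): 19×38 by 38×28 → 19×28, cost 19·38·28 = 20216; (A₁(A₂A₃)): 34×19 by 19×28 → 34×28, cost 34·19·28 = 18088; cumulative 38304. Total 38304.
Order ((A₁A₂)A₃): (A₁A₂): 34×19 by 19×38 → 34×38, cost 34·19·38 = 24548; ((A₁A₂)A₃): 34×38 by 38×28 → 34×28, cost 34·38·28 = 36176; cumulative 60724. Total 60724.
Minimum: 38304.

38304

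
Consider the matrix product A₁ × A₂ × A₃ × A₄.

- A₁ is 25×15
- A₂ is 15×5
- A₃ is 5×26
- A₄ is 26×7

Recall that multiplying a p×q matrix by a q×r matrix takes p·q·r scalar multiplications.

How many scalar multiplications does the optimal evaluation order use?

Adjacent pairs: A₁A₂ = 25·15·5 = 1875; A₂A₃ = 15·5·26 = 1950; A₃A₄ = 5·26·7 = 910.
Length 3: A₁..A₃: k=1: 0+1950+25·15·26=11700; k=2: 1875+0+25·5·26=5125 → min 5125 | A₂..A₄: k=2: 0+910+15·5·7=1435; k=3: 1950+0+15·26·7=4680 → min 1435.
Length 4: A₁..A₄: k=1: 0+1435+25·15·7=4060; k=2: 1875+910+25·5·7=3660; k=3: 5125+0+25·26·7=9675 → min 3660.
Optimal order: ((A₁ × A₂) × (A₃ × A₄)) with cost 3660.

3660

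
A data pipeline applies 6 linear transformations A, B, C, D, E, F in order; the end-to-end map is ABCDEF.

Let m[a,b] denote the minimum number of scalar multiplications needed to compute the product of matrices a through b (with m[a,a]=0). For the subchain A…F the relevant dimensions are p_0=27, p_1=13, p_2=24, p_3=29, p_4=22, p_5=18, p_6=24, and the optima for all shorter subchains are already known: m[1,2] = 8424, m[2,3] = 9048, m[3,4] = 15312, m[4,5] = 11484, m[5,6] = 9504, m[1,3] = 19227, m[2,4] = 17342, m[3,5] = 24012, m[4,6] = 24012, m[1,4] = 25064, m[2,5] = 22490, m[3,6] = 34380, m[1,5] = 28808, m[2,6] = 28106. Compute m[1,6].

36530

m[1,6] = min over k∈[1,5] of m[1,k]+m[k+1,6]+p_{0}·p_k·p_{6}.
k=1: 0 + 28106 + 27·13·24 = 36530; k=2: 8424 + 34380 + 27·24·24 = 58356; k=3: 19227 + 24012 + 27·29·24 = 62031; k=4: 25064 + 9504 + 27·22·24 = 48824; k=5: 28808 + 0 + 27·18·24 = 40472.
Minimum: 36530 at k=1.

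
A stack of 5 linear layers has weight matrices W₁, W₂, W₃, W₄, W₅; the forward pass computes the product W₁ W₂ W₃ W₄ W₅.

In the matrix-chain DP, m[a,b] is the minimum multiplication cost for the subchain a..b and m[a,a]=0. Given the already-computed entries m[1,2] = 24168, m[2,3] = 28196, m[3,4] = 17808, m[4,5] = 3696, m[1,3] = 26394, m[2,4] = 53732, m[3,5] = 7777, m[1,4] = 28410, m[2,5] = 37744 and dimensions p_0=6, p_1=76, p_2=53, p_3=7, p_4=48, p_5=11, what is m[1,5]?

m[1,5] = min over k∈[1,4] of m[1,k]+m[k+1,5]+p_{0}·p_k·p_{5}.
k=1: 0 + 37744 + 6·76·11 = 42760; k=2: 24168 + 7777 + 6·53·11 = 35443; k=3: 26394 + 3696 + 6·7·11 = 30552; k=4: 28410 + 0 + 6·48·11 = 31578.
Minimum: 30552 at k=3.

30552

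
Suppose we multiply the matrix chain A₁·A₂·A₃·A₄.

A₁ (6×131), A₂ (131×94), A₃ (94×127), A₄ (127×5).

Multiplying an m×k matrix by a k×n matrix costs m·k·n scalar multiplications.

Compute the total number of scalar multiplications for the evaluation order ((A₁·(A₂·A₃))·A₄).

1667510

(A₂·A₃): 131×94 by 94×127 → 131×127, cost 131·94·127 = 1563878
(A₁·(A₂·A₃)): 6×131 by 131×127 → 6×127, cost 6·131·127 = 99822; cumulative 1663700
((A₁·(A₂·A₃))·A₄): 6×127 by 127×5 → 6×5, cost 6·127·5 = 3810; cumulative 1667510
Total: 1667510 scalar multiplications.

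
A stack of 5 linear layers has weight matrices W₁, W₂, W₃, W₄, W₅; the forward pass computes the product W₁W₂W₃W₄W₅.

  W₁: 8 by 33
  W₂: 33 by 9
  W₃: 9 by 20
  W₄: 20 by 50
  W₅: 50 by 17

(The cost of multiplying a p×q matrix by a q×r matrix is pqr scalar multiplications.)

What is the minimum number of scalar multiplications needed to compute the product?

Adjacent pairs: W₁W₂ = 8·33·9 = 2376; W₂W₃ = 33·9·20 = 5940; W₃W₄ = 9·20·50 = 9000; W₄W₅ = 20·50·17 = 17000.
Length 3: W₁..W₃: k=1: 0+5940+8·33·20=11220; k=2: 2376+0+8·9·20=3816 → min 3816 | W₂..W₄: k=2: 0+9000+33·9·50=23850; k=3: 5940+0+33·20·50=38940 → min 23850 | W₃..W₅: k=3: 0+17000+9·20·17=20060; k=4: 9000+0+9·50·17=16650 → min 16650.
Length 4: W₁..W₄: k=1: 0+23850+8·33·50=37050; k=2: 2376+9000+8·9·50=14976; k=3: 3816+0+8·20·50=11816 → min 11816 | W₂..W₅: k=2: 0+16650+33·9·17=21699; k=3: 5940+17000+33·20·17=34160; k=4: 23850+0+33·50·17=51900 → min 21699.
Length 5: W₁..W₅: k=1: 0+21699+8·33·17=26187; k=2: 2376+16650+8·9·17=20250; k=3: 3816+17000+8·20·17=23536; k=4: 11816+0+8·50·17=18616 → min 18616.
Optimal order: ((((W₁W₂)W₃)W₄)W₅) with cost 18616.

18616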